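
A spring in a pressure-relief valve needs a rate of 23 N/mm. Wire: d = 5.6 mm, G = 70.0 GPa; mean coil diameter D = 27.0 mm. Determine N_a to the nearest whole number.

N_a = Gd⁴/(8D³k) = (70.0×10³ × 5.6⁴)/(8 × 27.0³ × 23)
    = 6.88415e+07 / 3.62167e+06 = 19.01 → 19 coils

19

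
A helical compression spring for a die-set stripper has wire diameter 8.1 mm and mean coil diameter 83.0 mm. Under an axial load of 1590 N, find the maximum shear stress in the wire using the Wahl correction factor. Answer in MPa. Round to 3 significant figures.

722 MPa

Spring index C = D/d = 83.0/8.1 = 10.2469
K_W = (4C−1)/(4C−4) + 0.615/C = 39.988/36.988 + 0.0600 = 1.1411
τ₀ = 8FD/(πd³) = 8·1590·83.0/(π·8.1³) = 1.05576e+06/1669.6 = 632.35 MPa
τ_max = K·τ₀ = 1.1411 × 632.35 = 721.6 MPa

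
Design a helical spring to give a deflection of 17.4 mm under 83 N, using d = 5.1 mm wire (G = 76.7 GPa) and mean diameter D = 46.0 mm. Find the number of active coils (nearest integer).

14

Required rate k = F/δ = 83/17.4 = 4.7701 N/mm
N_a = Gd⁴/(8D³k) = (76.7×10³ × 5.1⁴)/(8 × 46.0³ × 4.7701)
    = 5.18891e+07 / 3.71443e+06 = 13.97 → 14 coils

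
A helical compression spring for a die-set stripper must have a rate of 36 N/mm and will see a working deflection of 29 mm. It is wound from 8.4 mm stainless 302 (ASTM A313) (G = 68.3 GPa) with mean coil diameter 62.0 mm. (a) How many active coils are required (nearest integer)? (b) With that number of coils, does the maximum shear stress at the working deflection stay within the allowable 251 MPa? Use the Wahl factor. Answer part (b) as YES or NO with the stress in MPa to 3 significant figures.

(a) 5 coils; (b) NO, τ_max = 331 MPa

N_a = Gd⁴/(8D³k) = (68.3×10³)(8.4⁴)/(8·62.0³·36) = 4.954 → N_a = 5
Actual rate k = Gd⁴/(8D³·5) = 35.67 N/mm
Working load F = kδ = 35.67·29 = 1034.4 N
C = 62.0/8.4 = 7.3810; K_W = (4C−1)/(4C−4)+0.615/C = 1.2009
τ_max = K_W·8FD/(πd³) = 1.2009·275.55 = 330.89 MPa
τ_max > 251 MPa → exceeds allowable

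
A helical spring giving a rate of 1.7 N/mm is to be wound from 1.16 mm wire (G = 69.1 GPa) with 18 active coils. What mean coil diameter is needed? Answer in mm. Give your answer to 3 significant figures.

D = (Gd⁴/(8N_a·k))^(1/3) = (69.1×10³·1.16⁴/(8·18·1.7))^(1/3)
  = (511.091)^(1/3) = 7.9953 mm

8.00 mm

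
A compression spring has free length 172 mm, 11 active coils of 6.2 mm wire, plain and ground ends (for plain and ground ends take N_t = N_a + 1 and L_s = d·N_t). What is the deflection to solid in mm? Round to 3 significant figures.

97.6 mm

N_t = 12; L_s = 6.2·12 = 74.4 mm
δ_solid = L₀ − L_s = 172 − 74.4 = 97.6 mm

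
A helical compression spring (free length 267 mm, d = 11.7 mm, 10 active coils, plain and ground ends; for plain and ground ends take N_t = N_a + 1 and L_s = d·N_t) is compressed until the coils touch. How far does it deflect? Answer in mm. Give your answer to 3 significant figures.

138 mm

N_t = 11; L_s = 11.7·11 = 128.7 mm
δ_solid = L₀ − L_s = 267 − 128.7 = 138.3 mm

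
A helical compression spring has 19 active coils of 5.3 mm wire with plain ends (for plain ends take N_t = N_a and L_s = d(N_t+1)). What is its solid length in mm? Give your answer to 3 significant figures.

plain ends: N_t = N_a = 19
L_s = d·(N_t+1) = 5.3 × 20 = 106 mm

106 mm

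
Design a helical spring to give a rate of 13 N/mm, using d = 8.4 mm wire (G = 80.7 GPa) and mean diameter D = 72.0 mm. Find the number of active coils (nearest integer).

N_a = Gd⁴/(8D³k) = (80.7×10³ × 8.4⁴)/(8 × 72.0³ × 13)
    = 4.01782e+08 / 3.88178e+07 = 10.35 → 10 coils

10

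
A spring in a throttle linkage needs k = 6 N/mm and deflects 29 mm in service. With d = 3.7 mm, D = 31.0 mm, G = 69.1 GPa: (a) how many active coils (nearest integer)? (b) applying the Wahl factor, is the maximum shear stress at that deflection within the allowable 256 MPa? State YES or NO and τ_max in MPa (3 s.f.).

(a) 9 coils; (b) NO, τ_max = 321 MPa

N_a = Gd⁴/(8D³k) = (69.1×10³)(3.7⁴)/(8·31.0³·6) = 9.056 → N_a = 9
Actual rate k = Gd⁴/(8D³·9) = 6.0376 N/mm
Working load F = kδ = 6.0376·29 = 175.09 N
C = 31.0/3.7 = 8.3784; K_W = (4C−1)/(4C−4)+0.615/C = 1.1751
τ_max = K_W·8FD/(πd³) = 1.1751·272.87 = 320.64 MPa
τ_max > 256 MPa → exceeds allowable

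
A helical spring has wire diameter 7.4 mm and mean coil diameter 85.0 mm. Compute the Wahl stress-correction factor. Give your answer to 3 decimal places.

C = D/d = 85.0/7.4 = 11.4865
K_W = (4C−1)/(4C−4) + 0.615/C = 44.946/41.946 + 0.0535 = 1.1251

1.125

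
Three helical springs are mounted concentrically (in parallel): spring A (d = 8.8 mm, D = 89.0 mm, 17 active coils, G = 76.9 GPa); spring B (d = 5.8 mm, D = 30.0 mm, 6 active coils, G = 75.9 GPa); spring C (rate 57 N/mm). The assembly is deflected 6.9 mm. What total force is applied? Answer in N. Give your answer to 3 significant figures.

884 N

k_A = Gd⁴/(8D³N_a) = (76.9×10³)(8.8⁴)/(8·89.0³·17) = 4.81 N/mm
k_B = Gd⁴/(8D³N_a) = (75.9×10³)(5.8⁴)/(8·30.0³·6) = 66.275 N/mm
Parallel: k_eq = 4.81 + 66.275 + 57 = 128.08 N/mm
F = k_eq·δ = 128.08·6.9 = 883.79 N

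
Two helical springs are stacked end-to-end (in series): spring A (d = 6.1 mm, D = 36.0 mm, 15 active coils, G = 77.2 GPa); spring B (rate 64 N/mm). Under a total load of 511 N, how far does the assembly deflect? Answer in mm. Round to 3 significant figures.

34.7 mm

k_A = Gd⁴/(8D³N_a) = (77.2×10³)(6.1⁴)/(8·36.0³·15) = 19.092 N/mm
Series: 1/k_eq = 1/19.092 + 1/64 = 0.068003; k_eq = 14.705 N/mm
δ = F/k_eq = 511/14.705 = 34.75 mm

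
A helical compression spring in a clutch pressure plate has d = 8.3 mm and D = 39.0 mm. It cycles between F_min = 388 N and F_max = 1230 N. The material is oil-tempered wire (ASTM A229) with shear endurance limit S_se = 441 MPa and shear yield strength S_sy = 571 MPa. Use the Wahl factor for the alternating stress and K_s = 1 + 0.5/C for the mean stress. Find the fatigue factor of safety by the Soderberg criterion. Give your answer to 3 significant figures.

2.03

C = D/d = 39.0/8.3 = 4.6988; K_W = (4C−1)/(4C−4)+0.615/C = 1.3337; K_s = 1+0.5/C = 1.1064
F_a = (F_max−F_min)/2 = 421 N; F_m = (F_max+F_min)/2 = 809 N
τ_a = K_W·8F_aD/(πd³) = 1.3337 × 73.123 = 97.52 MPa
τ_m = K_s·8F_mD/(πd³) = 1.1064 × 140.51 = 155.47 MPa
Soderberg: 1/n_f = τ_a/S_se + τ_m/S_sy = 97.52/441 + 155.47/571 = 0.22113 + 0.27227 = 0.4934
n_f = 1/0.4934 = 2.027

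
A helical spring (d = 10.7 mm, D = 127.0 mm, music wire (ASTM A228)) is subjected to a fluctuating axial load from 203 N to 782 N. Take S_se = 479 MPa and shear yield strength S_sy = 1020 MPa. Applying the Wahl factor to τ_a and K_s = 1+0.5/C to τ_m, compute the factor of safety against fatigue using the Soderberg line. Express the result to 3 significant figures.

3.21

C = D/d = 127.0/10.7 = 11.8692; K_W = (4C−1)/(4C−4)+0.615/C = 1.1208; K_s = 1+0.5/C = 1.0421
F_a = (F_max−F_min)/2 = 289.5 N; F_m = (F_max+F_min)/2 = 492.5 N
τ_a = K_W·8F_aD/(πd³) = 1.1208 × 76.426 = 85.66 MPa
τ_m = K_s·8F_mD/(πd³) = 1.0421 × 130.02 = 135.49 MPa
Soderberg: 1/n_f = τ_a/S_se + τ_m/S_sy = 85.66/479 + 135.49/1020 = 0.17883 + 0.13284 = 0.31167
n_f = 1/0.31167 = 3.209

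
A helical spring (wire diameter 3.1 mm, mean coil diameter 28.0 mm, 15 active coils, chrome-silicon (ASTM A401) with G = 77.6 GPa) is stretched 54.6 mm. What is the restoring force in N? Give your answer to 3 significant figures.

149 N

k = Gd⁴/(8D³N_a) = (77.6×10³)(3.1⁴)/(8·28.0³·15) = 2.7205 N/mm
F = k·δ = 2.7205 × 54.6 = 148.54 N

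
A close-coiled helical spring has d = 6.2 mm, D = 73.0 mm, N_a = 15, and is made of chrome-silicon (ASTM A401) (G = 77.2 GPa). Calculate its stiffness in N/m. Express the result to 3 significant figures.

k = Gd⁴/(8D³N_a) = (77.2×10³ × 6.2⁴) / (8 × 73.0³ × 15)
  = 1.14073e+08 / 4.6682e+07 = 2.4436 N/mm = 2443.6 N/m

2440 N/m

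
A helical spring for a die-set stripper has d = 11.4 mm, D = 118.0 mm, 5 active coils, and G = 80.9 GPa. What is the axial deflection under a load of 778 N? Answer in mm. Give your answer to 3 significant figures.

k = Gd⁴/(8D³N_a) = (80.9×10³)(11.4⁴)/(8·118.0³·5) = 20.79 N/mm
δ = F/k = 778 / 20.79 = 37.421 mm

37.4 mm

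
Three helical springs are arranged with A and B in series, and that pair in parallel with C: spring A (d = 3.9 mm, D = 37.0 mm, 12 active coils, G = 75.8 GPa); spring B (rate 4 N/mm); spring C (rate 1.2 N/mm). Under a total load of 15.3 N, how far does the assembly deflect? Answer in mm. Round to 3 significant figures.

k_A = Gd⁴/(8D³N_a) = (75.8×10³)(3.9⁴)/(8·37.0³·12) = 3.6062 N/mm
Springs A,B series: k_AB = 1/(1/3.6062+1/4) = 1.8965 N/mm; parallel with C: k_eq = 1.8965+1.2 = 3.0965 N/mm
δ = F/k_eq = 15.3/3.0965 = 4.9411 mm

4.94 mm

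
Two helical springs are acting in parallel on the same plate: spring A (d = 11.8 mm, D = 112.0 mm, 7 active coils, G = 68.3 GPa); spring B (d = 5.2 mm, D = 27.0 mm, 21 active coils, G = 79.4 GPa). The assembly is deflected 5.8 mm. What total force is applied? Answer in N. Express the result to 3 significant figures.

199 N

k_A = Gd⁴/(8D³N_a) = (68.3×10³)(11.8⁴)/(8·112.0³·7) = 16.831 N/mm
k_B = Gd⁴/(8D³N_a) = (79.4×10³)(5.2⁴)/(8·27.0³·21) = 17.556 N/mm
Parallel: k_eq = 16.831 + 17.556 = 34.387 N/mm
F = k_eq·δ = 34.387·5.8 = 199.45 N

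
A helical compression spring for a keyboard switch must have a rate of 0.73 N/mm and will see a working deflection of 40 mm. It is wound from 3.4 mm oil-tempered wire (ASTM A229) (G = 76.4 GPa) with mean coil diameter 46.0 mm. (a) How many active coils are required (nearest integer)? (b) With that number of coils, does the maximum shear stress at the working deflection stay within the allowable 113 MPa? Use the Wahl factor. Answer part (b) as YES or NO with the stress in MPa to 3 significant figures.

N_a = Gd⁴/(8D³k) = (76.4×10³)(3.4⁴)/(8·46.0³·0.73) = 17.96 → N_a = 18
Actual rate k = Gd⁴/(8D³·18) = 0.72841 N/mm
Working load F = kδ = 0.72841·40 = 29.136 N
C = 46.0/3.4 = 13.5294; K_W = (4C−1)/(4C−4)+0.615/C = 1.1053
τ_max = K_W·8FD/(πd³) = 1.1053·86.835 = 95.98 MPa
τ_max ≤ 113 MPa → acceptable

(a) 18 coils; (b) YES, τ_max = 96.0 MPa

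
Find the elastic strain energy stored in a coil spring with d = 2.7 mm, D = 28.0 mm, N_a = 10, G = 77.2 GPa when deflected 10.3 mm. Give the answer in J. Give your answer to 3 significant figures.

0.124 J

k = Gd⁴/(8D³N_a) = (77.2×10³)(2.7⁴)/(8·28.0³·10) = 2.3362 N/mm
U = ½kδ² = 0.5 × 2.3362 × 10.3² = 123.92 N·mm = 0.12392 J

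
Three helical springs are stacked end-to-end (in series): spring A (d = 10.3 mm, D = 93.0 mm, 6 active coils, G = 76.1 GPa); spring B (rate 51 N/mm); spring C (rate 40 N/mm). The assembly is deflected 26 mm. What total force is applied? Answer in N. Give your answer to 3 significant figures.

k_A = Gd⁴/(8D³N_a) = (76.1×10³)(10.3⁴)/(8·93.0³·6) = 22.184 N/mm
Series: 1/k_eq = 1/22.184 + 1/51 + 1/40 = 0.089685; k_eq = 11.15 N/mm
F = k_eq·δ = 11.15·26 = 289.9 N

290 N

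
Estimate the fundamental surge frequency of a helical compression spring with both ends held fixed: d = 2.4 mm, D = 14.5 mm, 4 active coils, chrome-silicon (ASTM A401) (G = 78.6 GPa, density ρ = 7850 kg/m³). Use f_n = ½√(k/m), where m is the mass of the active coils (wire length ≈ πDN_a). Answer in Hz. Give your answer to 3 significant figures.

1020 Hz

k = Gd⁴/(8D³N_a) = (78.6×10³)(2.4⁴)/(8·14.5³·4) = 26.731 N/mm = 26731 N/m
Wire length L = πDN_a = π·14.5·4 = 182.21 mm
m = ρ·(πd²/4)·L = 7850 × 4.5239×10⁻⁶ m² × 0.18221 m = 0.0064708 kg
f_n = ½√(k/m) = 0.5·√(26731/0.0064708) = 0.5·√(4.131e+06) = 1016.2 Hz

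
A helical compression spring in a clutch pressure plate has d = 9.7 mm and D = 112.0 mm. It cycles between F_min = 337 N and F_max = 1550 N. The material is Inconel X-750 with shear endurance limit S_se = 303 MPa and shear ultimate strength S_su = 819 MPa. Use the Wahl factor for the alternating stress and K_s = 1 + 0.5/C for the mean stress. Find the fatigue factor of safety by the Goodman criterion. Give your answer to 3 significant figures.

0.927

C = D/d = 112.0/9.7 = 11.5464; K_W = (4C−1)/(4C−4)+0.615/C = 1.1244; K_s = 1+0.5/C = 1.0433
F_a = (F_max−F_min)/2 = 606.5 N; F_m = (F_max+F_min)/2 = 943.5 N
τ_a = K_W·8F_aD/(πd³) = 1.1244 × 189.53 = 213.1 MPa
τ_m = K_s·8F_mD/(πd³) = 1.0433 × 294.84 = 307.61 MPa
Goodman: 1/n_f = τ_a/S_se + τ_m/S_su = 213.1/303 + 307.61/819 = 0.70330 + 0.37559 = 1.0789
n_f = 1/1.0789 = 0.9269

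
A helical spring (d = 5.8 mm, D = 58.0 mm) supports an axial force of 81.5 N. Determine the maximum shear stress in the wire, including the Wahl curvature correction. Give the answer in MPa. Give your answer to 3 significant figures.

70.6 MPa

Spring index C = D/d = 58.0/5.8 = 10.0000
K_W = (4C−1)/(4C−4) + 0.615/C = 39.000/36.000 + 0.0615 = 1.1448
τ₀ = 8FD/(πd³) = 8·81.5·58.0/(π·5.8³) = 37816/612.96 = 61.694 MPa
τ_max = K·τ₀ = 1.1448 × 61.694 = 70.629 MPa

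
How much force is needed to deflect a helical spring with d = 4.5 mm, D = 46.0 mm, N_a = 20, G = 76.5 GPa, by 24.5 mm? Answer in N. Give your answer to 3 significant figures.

k = Gd⁴/(8D³N_a) = (76.5×10³)(4.5⁴)/(8·46.0³·20) = 2.0143 N/mm
F = k·δ = 2.0143 × 24.5 = 49.35 N

49.3 N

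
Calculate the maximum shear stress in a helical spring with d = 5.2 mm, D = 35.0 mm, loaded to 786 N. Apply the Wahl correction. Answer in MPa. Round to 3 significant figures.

Spring index C = D/d = 35.0/5.2 = 6.7308
K_W = (4C−1)/(4C−4) + 0.615/C = 25.923/22.923 + 0.0914 = 1.2222
τ₀ = 8FD/(πd³) = 8·786·35.0/(π·5.2³) = 220080/441.73 = 498.22 MPa
τ_max = K·τ₀ = 1.2222 × 498.22 = 608.95 MPa

609 MPa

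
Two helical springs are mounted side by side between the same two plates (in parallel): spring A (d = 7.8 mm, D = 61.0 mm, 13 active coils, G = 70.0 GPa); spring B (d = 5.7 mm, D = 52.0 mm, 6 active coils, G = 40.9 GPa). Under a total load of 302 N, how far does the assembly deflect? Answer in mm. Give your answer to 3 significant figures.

17.4 mm

k_A = Gd⁴/(8D³N_a) = (70.0×10³)(7.8⁴)/(8·61.0³·13) = 10.976 N/mm
k_B = Gd⁴/(8D³N_a) = (40.9×10³)(5.7⁴)/(8·52.0³·6) = 6.3969 N/mm
Parallel: k_eq = 10.976 + 6.3969 = 17.373 N/mm
δ = F/k_eq = 302/17.373 = 17.383 mm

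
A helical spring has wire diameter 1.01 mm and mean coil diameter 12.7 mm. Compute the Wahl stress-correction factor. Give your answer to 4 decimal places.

C = D/d = 12.7/1.01 = 12.5743
K_W = (4C−1)/(4C−4) + 0.615/C = 49.297/46.297 + 0.0489 = 1.1137

1.1137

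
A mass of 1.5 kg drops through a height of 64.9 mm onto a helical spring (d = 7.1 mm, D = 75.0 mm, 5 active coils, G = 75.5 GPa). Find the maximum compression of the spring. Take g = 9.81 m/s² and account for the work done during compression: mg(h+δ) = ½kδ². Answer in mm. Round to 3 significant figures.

k = Gd⁴/(8D³N_a) = (75.5×10³)(7.1⁴)/(8·75.0³·5) = 11.369 N/mm
W = mg = 1.5 × 9.81 = 14.715 N
½kδ² − Wδ − Wh = 0 → δ = (W + √(W² + 2kWh))/k
δ = (14.715 + √(216.53 + 21715.6))/11.369 = (14.715 + 148.09)/11.369 = 14.32 mm

14.3 mm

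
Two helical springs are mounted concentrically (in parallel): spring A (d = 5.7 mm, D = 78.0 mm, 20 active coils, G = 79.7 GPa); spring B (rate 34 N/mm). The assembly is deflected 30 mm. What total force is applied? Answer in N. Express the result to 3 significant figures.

1050 N

k_A = Gd⁴/(8D³N_a) = (79.7×10³)(5.7⁴)/(8·78.0³·20) = 1.108 N/mm
Parallel: k_eq = 1.108 + 34 = 35.108 N/mm
F = k_eq·δ = 35.108·30 = 1053.2 N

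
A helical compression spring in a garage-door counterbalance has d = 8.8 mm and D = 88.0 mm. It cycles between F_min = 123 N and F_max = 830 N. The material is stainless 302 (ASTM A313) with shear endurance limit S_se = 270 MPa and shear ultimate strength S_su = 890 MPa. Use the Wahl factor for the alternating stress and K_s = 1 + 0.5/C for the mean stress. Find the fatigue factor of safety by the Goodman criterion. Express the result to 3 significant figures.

1.48

C = D/d = 88.0/8.8 = 10.0000; K_W = (4C−1)/(4C−4)+0.615/C = 1.1448; K_s = 1+0.5/C = 1.0500
F_a = (F_max−F_min)/2 = 353.5 N; F_m = (F_max+F_min)/2 = 476.5 N
τ_a = K_W·8F_aD/(πd³) = 1.1448 × 116.24 = 133.08 MPa
τ_m = K_s·8F_mD/(πd³) = 1.0500 × 156.69 = 164.52 MPa
Goodman: 1/n_f = τ_a/S_se + τ_m/S_su = 133.08/270 + 164.52/890 = 0.49288 + 0.18486 = 0.67774
n_f = 1/0.67774 = 1.475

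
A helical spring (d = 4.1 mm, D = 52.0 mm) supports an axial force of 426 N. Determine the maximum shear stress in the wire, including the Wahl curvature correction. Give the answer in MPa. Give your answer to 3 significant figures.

911 MPa

Spring index C = D/d = 52.0/4.1 = 12.6829
K_W = (4C−1)/(4C−4) + 0.615/C = 49.732/46.732 + 0.0485 = 1.1127
τ₀ = 8FD/(πd³) = 8·426·52.0/(π·4.1³) = 177216/216.52 = 818.47 MPa
τ_max = K·τ₀ = 1.1127 × 818.47 = 910.7 MPa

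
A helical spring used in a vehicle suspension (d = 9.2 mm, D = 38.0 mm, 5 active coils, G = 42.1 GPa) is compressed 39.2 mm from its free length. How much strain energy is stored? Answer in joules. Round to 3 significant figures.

k = Gd⁴/(8D³N_a) = (42.1×10³)(9.2⁴)/(8·38.0³·5) = 137.41 N/mm
U = ½kδ² = 0.5 × 137.41 × 39.2² = 1.0558e+05 N·mm = 105.58 J

106 J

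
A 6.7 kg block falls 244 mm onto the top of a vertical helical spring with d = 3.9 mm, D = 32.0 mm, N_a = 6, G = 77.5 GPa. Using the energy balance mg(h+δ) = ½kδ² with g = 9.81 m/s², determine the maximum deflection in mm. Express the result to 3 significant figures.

59.1 mm

k = Gd⁴/(8D³N_a) = (77.5×10³)(3.9⁴)/(8·32.0³·6) = 11.399 N/mm
W = mg = 6.7 × 9.81 = 65.727 N
½kδ² − Wδ − Wh = 0 → δ = (W + √(W² + 2kWh))/k
δ = (65.727 + √(4320 + 365622))/11.399 = (65.727 + 608.23)/11.399 = 59.124 mm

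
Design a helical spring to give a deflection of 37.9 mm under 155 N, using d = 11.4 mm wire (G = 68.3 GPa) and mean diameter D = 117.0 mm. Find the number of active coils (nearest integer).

22

Required rate k = F/δ = 155/37.9 = 4.0897 N/mm
N_a = Gd⁴/(8D³k) = (68.3×10³ × 11.4⁴)/(8 × 117.0³ × 4.0897)
    = 1.15356e+09 / 5.24011e+07 = 22.01 → 22 coils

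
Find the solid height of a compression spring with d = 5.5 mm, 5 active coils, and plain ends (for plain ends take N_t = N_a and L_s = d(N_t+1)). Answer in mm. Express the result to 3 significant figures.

plain ends: N_t = N_a = 5
L_s = d·(N_t+1) = 5.5 × 6 = 33 mm

33.0 mm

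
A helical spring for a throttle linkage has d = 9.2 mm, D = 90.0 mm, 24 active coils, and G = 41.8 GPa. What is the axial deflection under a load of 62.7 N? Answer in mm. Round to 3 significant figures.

29.3 mm

k = Gd⁴/(8D³N_a) = (41.8×10³)(9.2⁴)/(8·90.0³·24) = 2.1394 N/mm
δ = F/k = 62.7 / 2.1394 = 29.307 mm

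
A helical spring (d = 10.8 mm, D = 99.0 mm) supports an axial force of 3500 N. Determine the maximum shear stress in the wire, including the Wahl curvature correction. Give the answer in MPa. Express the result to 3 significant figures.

812 MPa

Spring index C = D/d = 99.0/10.8 = 9.1667
K_W = (4C−1)/(4C−4) + 0.615/C = 35.667/32.667 + 0.0671 = 1.1589
τ₀ = 8FD/(πd³) = 8·3500·99.0/(π·10.8³) = 2.772e+06/3957.5 = 700.44 MPa
τ_max = K·τ₀ = 1.1589 × 700.44 = 811.76 MPa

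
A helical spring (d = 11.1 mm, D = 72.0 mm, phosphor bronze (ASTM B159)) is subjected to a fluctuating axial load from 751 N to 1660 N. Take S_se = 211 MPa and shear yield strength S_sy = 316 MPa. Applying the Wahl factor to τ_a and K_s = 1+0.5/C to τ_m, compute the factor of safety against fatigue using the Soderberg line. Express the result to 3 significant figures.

C = D/d = 72.0/11.1 = 6.4865; K_W = (4C−1)/(4C−4)+0.615/C = 1.2315; K_s = 1+0.5/C = 1.0771
F_a = (F_max−F_min)/2 = 454.5 N; F_m = (F_max+F_min)/2 = 1205.5 N
τ_a = K_W·8F_aD/(πd³) = 1.2315 × 60.931 = 75.037 MPa
τ_m = K_s·8F_mD/(πd³) = 1.0771 × 161.61 = 174.07 MPa
Soderberg: 1/n_f = τ_a/S_se + τ_m/S_sy = 75.037/211 + 174.07/316 = 0.35563 + 0.55085 = 0.90648
n_f = 1/0.90648 = 1.103

1.10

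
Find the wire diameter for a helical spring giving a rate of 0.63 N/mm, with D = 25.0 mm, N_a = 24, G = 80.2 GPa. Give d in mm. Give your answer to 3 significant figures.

2.20 mm

d = (8D³N_a·k / G)^(1/4) = (8·25.0³·24·0.63 / (80.2×10³))^0.25
  = (23.566)^0.25 = 2.2033 mm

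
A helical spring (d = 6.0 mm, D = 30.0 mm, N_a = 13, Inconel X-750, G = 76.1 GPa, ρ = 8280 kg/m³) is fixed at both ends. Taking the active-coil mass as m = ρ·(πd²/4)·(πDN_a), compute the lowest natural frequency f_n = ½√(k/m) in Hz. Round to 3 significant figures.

k = Gd⁴/(8D³N_a) = (76.1×10³)(6.0⁴)/(8·30.0³·13) = 35.123 N/mm = 35123 N/m
Wire length L = πDN_a = π·30.0·13 = 1225.2 mm
m = ρ·(πd²/4)·L = 8280 × 28.274×10⁻⁶ m² × 1.2252 m = 0.28684 kg
f_n = ½√(k/m) = 0.5·√(35123/0.28684) = 0.5·√(1.2245e+05) = 174.96 Hz

175 Hz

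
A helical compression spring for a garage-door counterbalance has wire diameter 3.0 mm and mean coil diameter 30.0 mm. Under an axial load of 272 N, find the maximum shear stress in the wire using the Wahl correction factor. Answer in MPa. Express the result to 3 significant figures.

881 MPa

Spring index C = D/d = 30.0/3.0 = 10.0000
K_W = (4C−1)/(4C−4) + 0.615/C = 39.000/36.000 + 0.0615 = 1.1448
τ₀ = 8FD/(πd³) = 8·272·30.0/(π·3.0³) = 65280/84.823 = 769.6 MPa
τ_max = K·τ₀ = 1.1448 × 769.6 = 881.07 MPa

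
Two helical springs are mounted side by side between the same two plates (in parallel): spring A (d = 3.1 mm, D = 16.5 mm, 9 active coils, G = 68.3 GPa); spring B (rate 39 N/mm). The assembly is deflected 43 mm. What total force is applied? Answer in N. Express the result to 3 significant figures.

k_A = Gd⁴/(8D³N_a) = (68.3×10³)(3.1⁴)/(8·16.5³·9) = 19.502 N/mm
Parallel: k_eq = 19.502 + 39 = 58.502 N/mm
F = k_eq·δ = 58.502·43 = 2515.6 N

2520 N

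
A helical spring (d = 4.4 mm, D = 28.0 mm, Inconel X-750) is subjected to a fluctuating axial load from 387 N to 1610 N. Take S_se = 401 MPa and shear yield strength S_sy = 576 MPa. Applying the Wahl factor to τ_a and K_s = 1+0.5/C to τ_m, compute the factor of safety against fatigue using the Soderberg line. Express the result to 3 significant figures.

C = D/d = 28.0/4.4 = 6.3636; K_W = (4C−1)/(4C−4)+0.615/C = 1.2365; K_s = 1+0.5/C = 1.0786
F_a = (F_max−F_min)/2 = 611.5 N; F_m = (F_max+F_min)/2 = 998.5 N
τ_a = K_W·8F_aD/(πd³) = 1.2365 × 511.84 = 632.88 MPa
τ_m = K_s·8F_mD/(πd³) = 1.0786 × 835.77 = 901.44 MPa
Soderberg: 1/n_f = τ_a/S_se + τ_m/S_sy = 632.88/401 + 901.44/576 = 1.57825 + 1.56500 = 3.1433
n_f = 1/3.1433 = 0.3181

0.318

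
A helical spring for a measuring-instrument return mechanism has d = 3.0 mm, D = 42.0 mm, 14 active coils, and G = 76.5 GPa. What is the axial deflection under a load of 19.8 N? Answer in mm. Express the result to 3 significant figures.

26.5 mm

k = Gd⁴/(8D³N_a) = (76.5×10³)(3.0⁴)/(8·42.0³·14) = 0.74676 N/mm
δ = F/k = 19.8 / 0.74676 = 26.515 mm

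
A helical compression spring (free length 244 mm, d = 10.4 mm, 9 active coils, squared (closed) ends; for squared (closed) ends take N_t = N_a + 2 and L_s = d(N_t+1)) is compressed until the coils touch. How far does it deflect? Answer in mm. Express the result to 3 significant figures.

N_t = 11; L_s = 10.4·12 = 124.8 mm
δ_solid = L₀ − L_s = 244 − 124.8 = 119.2 mm

119 mm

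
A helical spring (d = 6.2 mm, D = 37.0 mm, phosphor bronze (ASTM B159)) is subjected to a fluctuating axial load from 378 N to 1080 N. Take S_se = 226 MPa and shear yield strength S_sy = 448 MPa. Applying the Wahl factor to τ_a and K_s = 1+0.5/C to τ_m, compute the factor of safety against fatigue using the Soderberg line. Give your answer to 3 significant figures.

0.682

C = D/d = 37.0/6.2 = 5.9677; K_W = (4C−1)/(4C−4)+0.615/C = 1.2540; K_s = 1+0.5/C = 1.0838
F_a = (F_max−F_min)/2 = 351 N; F_m = (F_max+F_min)/2 = 729 N
τ_a = K_W·8F_aD/(πd³) = 1.2540 × 138.76 = 174.01 MPa
τ_m = K_s·8F_mD/(πd³) = 1.0838 × 288.2 = 312.35 MPa
Soderberg: 1/n_f = τ_a/S_se + τ_m/S_sy = 174.01/226 + 312.35/448 = 0.76997 + 0.69720 = 1.4672
n_f = 1/1.4672 = 0.6816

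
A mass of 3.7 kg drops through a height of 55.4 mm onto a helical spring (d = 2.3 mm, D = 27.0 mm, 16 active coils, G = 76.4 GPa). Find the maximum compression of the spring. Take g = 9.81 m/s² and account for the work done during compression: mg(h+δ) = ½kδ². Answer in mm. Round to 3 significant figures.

124 mm

k = Gd⁴/(8D³N_a) = (76.4×10³)(2.3⁴)/(8·27.0³·16) = 0.8486 N/mm
W = mg = 3.7 × 9.81 = 36.297 N
½kδ² − Wδ − Wh = 0 → δ = (W + √(W² + 2kWh))/k
δ = (36.297 + √(1317.5 + 3412.82))/0.8486 = (36.297 + 68.777)/0.8486 = 123.82 mm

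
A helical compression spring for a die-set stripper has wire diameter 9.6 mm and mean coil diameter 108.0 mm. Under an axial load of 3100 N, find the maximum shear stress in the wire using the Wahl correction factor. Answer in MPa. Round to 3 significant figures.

Spring index C = D/d = 108.0/9.6 = 11.2500
K_W = (4C−1)/(4C−4) + 0.615/C = 44.000/41.000 + 0.0547 = 1.1278
τ₀ = 8FD/(πd³) = 8·3100·108.0/(π·9.6³) = 2.6784e+06/2779.5 = 963.63 MPa
τ_max = K·τ₀ = 1.1278 × 963.63 = 1086.8 MPa

1090 MPa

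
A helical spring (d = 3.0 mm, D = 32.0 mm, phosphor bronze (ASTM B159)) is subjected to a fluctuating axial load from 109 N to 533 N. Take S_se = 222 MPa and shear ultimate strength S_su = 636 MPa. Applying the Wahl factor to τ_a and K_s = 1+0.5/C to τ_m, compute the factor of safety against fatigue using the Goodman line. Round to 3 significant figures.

0.205

C = D/d = 32.0/3.0 = 10.6667; K_W = (4C−1)/(4C−4)+0.615/C = 1.1352; K_s = 1+0.5/C = 1.0469
F_a = (F_max−F_min)/2 = 212 N; F_m = (F_max+F_min)/2 = 321 N
τ_a = K_W·8F_aD/(πd³) = 1.1352 × 639.83 = 726.36 MPa
τ_m = K_s·8F_mD/(πd³) = 1.0469 × 968.79 = 1014.2 MPa
Goodman: 1/n_f = τ_a/S_se + τ_m/S_su = 726.36/222 + 1014.2/636 = 3.27188 + 1.59466 = 4.8665
n_f = 1/4.8665 = 0.2055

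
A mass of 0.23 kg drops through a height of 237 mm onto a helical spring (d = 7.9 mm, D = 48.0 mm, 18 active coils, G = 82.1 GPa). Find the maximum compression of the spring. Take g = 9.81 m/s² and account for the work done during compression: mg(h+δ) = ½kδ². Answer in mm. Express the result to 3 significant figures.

7.41 mm

k = Gd⁴/(8D³N_a) = (82.1×10³)(7.9⁴)/(8·48.0³·18) = 20.08 N/mm
W = mg = 0.23 × 9.81 = 2.2563 N
½kδ² − Wδ − Wh = 0 → δ = (W + √(W² + 2kWh))/k
δ = (2.2563 + √(5.0909 + 21475.4))/20.08 = (2.2563 + 146.56)/20.08 = 7.4112 mm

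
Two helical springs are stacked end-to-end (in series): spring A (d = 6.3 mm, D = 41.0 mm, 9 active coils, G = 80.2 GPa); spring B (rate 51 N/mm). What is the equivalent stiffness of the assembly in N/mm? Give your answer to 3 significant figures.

k_A = Gd⁴/(8D³N_a) = (80.2×10³)(6.3⁴)/(8·41.0³·9) = 25.46 N/mm
Series: 1/k_eq = 1/25.46 + 1/51 = 0.058886; k_eq = 16.982 N/mm

17.0 N/mm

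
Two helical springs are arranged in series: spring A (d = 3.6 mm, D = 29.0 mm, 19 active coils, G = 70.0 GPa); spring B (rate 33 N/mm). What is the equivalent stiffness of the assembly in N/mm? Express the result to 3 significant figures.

2.89 N/mm

k_A = Gd⁴/(8D³N_a) = (70.0×10³)(3.6⁴)/(8·29.0³·19) = 3.1715 N/mm
Series: 1/k_eq = 1/3.1715 + 1/33 = 0.34561; k_eq = 2.8935 N/mm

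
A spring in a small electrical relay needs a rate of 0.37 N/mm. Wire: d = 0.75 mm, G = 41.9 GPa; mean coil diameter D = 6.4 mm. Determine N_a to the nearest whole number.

N_a = Gd⁴/(8D³k) = (41.9×10³ × 0.75⁴)/(8 × 6.4³ × 0.37)
    = 13257.4 / 775.946 = 17.09 → 17 coils

17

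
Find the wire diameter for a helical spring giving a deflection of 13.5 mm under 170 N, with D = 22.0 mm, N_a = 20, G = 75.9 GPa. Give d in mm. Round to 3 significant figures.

Required rate k = F/δ = 170/13.5 = 12.593 N/mm
d = (8D³N_a·k / G)^(1/4) = (8·22.0³·20·12.593 / (75.9×10³))^0.25
  = (282.66)^0.25 = 4.1003 mm

4.10 mm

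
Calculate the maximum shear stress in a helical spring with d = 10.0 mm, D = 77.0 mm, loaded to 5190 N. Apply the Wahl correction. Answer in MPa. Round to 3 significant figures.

1210 MPa

Spring index C = D/d = 77.0/10.0 = 7.7000
K_W = (4C−1)/(4C−4) + 0.615/C = 29.800/26.800 + 0.0799 = 1.1918
τ₀ = 8FD/(πd³) = 8·5190·77.0/(π·10.0³) = 3.19704e+06/3141.6 = 1017.6 MPa
τ_max = K·τ₀ = 1.1918 × 1017.6 = 1212.8 MPa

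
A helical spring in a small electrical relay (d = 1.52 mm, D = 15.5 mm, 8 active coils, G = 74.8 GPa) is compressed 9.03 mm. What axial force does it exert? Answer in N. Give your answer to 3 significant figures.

15.1 N

k = Gd⁴/(8D³N_a) = (74.8×10³)(1.52⁴)/(8·15.5³·8) = 1.6753 N/mm
F = k·δ = 1.6753 × 9.03 = 15.128 N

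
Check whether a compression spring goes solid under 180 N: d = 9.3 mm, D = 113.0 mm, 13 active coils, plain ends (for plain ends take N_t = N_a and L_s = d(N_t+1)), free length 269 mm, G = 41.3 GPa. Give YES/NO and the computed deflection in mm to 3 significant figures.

NO, δ = 87.4 mm

k = Gd⁴/(8D³N_a) = (41.3×10³)(9.3⁴)/(8·113.0³·13) = 2.0588 N/mm
N_t = 13; L_s = 9.3·14 = 130.2 mm; δ_solid = L₀ − L_s = 269 − 130.2 = 138.8 mm
δ = F/k = 180/2.0588 = 87.43 mm
δ < δ_solid → spring does not go solid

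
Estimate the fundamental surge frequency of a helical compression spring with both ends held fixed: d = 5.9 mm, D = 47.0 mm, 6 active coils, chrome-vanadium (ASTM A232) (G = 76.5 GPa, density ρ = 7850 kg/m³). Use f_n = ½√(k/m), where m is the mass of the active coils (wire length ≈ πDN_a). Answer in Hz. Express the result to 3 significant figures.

k = Gd⁴/(8D³N_a) = (76.5×10³)(5.9⁴)/(8·47.0³·6) = 18.601 N/mm = 18601 N/m
Wire length L = πDN_a = π·47.0·6 = 885.93 mm
m = ρ·(πd²/4)·L = 7850 × 27.34×10⁻⁶ m² × 0.88593 m = 0.19014 kg
f_n = ½√(k/m) = 0.5·√(18601/0.19014) = 0.5·√(97830) = 156.39 Hz

156 Hz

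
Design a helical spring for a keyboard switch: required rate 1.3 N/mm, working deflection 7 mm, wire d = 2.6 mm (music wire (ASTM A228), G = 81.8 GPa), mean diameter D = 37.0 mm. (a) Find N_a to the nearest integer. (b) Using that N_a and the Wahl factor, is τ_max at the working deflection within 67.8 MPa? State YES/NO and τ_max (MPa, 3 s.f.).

N_a = Gd⁴/(8D³k) = (81.8×10³)(2.6⁴)/(8·37.0³·1.3) = 7.096 → N_a = 7
Actual rate k = Gd⁴/(8D³·7) = 1.3178 N/mm
Working load F = kδ = 1.3178·7 = 9.2247 N
C = 37.0/2.6 = 14.2308; K_W = (4C−1)/(4C−4)+0.615/C = 1.0999
τ_max = K_W·8FD/(πd³) = 1.0999·49.451 = 54.391 MPa
τ_max ≤ 67.8 MPa → acceptable

(a) 7 coils; (b) YES, τ_max = 54.4 MPa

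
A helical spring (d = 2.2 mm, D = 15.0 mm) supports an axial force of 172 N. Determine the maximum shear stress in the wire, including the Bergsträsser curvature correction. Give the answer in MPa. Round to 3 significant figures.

744 MPa

Spring index C = D/d = 15.0/2.2 = 6.8182
K_B = (4C+2)/(4C−3) = 29.273/24.273 = 1.2060
τ₀ = 8FD/(πd³) = 8·172·15.0/(π·2.2³) = 20640/33.452 = 617.01 MPa
τ_max = K·τ₀ = 1.2060 × 617.01 = 744.11 MPa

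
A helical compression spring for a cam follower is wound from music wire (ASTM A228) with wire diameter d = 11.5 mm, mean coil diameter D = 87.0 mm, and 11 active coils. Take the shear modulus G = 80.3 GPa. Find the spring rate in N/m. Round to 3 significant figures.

k = Gd⁴/(8D³N_a) = (80.3×10³ × 11.5⁴) / (8 × 87.0³ × 11)
  = 1.40445e+09 / 5.79483e+07 = 24.236 N/mm = 24236 N/m

24200 N/m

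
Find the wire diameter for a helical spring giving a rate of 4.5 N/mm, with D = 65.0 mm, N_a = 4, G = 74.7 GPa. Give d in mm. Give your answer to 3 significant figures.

d = (8D³N_a·k / G)^(1/4) = (8·65.0³·4·4.5 / (74.7×10³))^0.25
  = (529.4)^0.25 = 4.7967 mm

4.80 mm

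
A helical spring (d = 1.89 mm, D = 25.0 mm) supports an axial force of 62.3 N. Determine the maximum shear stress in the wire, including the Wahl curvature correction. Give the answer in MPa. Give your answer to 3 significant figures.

651 MPa

Spring index C = D/d = 25.0/1.89 = 13.2275
K_W = (4C−1)/(4C−4) + 0.615/C = 51.910/48.910 + 0.0465 = 1.1078
τ₀ = 8FD/(πd³) = 8·62.3·25.0/(π·1.89³) = 12460/21.21 = 587.47 MPa
τ_max = K·τ₀ = 1.1078 × 587.47 = 650.81 MPa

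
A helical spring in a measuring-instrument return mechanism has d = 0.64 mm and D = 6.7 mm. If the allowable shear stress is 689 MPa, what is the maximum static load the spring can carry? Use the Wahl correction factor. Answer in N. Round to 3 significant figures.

C = D/d = 6.7/0.64 = 10.4688
K_W = (4C−1)/(4C−4) + 0.615/C = 40.875/37.875 + 0.0587 = 1.1380
τ_max = K·8FD/(πd³) → F_max = τ_allow·πd³/(8DK)
F_max = 689·π·0.64³/(8·6.7·1.1380) = 567.43/60.994 = 9.3029 N

9.30 N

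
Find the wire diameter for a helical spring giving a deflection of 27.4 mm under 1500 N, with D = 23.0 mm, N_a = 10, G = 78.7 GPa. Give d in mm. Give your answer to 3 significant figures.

Required rate k = F/δ = 1500/27.4 = 54.745 N/mm
d = (8D³N_a·k / G)^(1/4) = (8·23.0³·10·54.745 / (78.7×10³))^0.25
  = (677.08)^0.25 = 5.1011 mm

5.10 mm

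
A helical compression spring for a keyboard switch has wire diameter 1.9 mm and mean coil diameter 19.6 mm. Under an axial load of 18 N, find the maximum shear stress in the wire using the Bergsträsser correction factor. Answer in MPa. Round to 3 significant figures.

Spring index C = D/d = 19.6/1.9 = 10.3158
K_B = (4C+2)/(4C−3) = 43.263/38.263 = 1.1307
τ₀ = 8FD/(πd³) = 8·18·19.6/(π·1.9³) = 2822.4/21.548 = 130.98 MPa
τ_max = K·τ₀ = 1.1307 × 130.98 = 148.1 MPa

148 MPa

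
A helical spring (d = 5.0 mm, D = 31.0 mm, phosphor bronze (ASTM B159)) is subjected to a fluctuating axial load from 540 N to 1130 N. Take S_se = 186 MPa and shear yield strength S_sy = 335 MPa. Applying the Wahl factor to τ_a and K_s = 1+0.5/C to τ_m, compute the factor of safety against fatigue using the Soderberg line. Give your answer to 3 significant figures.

0.339

C = D/d = 31.0/5.0 = 6.2000; K_W = (4C−1)/(4C−4)+0.615/C = 1.2434; K_s = 1+0.5/C = 1.0806
F_a = (F_max−F_min)/2 = 295 N; F_m = (F_max+F_min)/2 = 835 N
τ_a = K_W·8F_aD/(πd³) = 1.2434 × 186.3 = 231.65 MPa
τ_m = K_s·8F_mD/(πd³) = 1.0806 × 527.32 = 569.85 MPa
Soderberg: 1/n_f = τ_a/S_se + τ_m/S_sy = 231.65/186 + 569.85/335 = 1.24543 + 1.70105 = 2.9465
n_f = 1/2.9465 = 0.3394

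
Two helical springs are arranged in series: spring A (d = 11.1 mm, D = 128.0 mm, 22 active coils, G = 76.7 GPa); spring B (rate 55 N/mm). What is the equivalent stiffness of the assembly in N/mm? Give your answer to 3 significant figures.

k_A = Gd⁴/(8D³N_a) = (76.7×10³)(11.1⁴)/(8·128.0³·22) = 3.1546 N/mm
Series: 1/k_eq = 1/3.1546 + 1/55 = 0.33518; k_eq = 2.9835 N/mm

2.98 N/mm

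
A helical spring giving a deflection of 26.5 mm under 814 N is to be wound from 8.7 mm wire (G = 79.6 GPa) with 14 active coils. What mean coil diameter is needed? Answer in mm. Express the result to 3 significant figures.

51.0 mm

Required rate k = F/δ = 814/26.5 = 30.717 N/mm
D = (Gd⁴/(8N_a·k))^(1/3) = (79.6×10³·8.7⁴/(8·14·30.717))^(1/3)
  = (132554)^(1/3) = 50.9876 mm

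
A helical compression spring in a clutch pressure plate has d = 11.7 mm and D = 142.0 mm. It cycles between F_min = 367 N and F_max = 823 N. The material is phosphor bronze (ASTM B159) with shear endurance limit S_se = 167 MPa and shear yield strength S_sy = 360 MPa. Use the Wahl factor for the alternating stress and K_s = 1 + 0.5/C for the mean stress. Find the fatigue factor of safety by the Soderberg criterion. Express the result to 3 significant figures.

C = D/d = 142.0/11.7 = 12.1368; K_W = (4C−1)/(4C−4)+0.615/C = 1.1180; K_s = 1+0.5/C = 1.0412
F_a = (F_max−F_min)/2 = 228 N; F_m = (F_max+F_min)/2 = 595 N
τ_a = K_W·8F_aD/(πd³) = 1.1180 × 51.476 = 57.551 MPa
τ_m = K_s·8F_mD/(πd³) = 1.0412 × 134.33 = 139.87 MPa
Soderberg: 1/n_f = τ_a/S_se + τ_m/S_sy = 57.551/167 + 139.87/360 = 0.34462 + 0.38852 = 0.73314
n_f = 1/0.73314 = 1.364

1.36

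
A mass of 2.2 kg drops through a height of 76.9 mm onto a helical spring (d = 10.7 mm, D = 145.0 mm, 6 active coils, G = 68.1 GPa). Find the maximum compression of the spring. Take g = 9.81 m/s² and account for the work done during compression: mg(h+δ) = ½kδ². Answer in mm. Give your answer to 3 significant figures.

27.1 mm

k = Gd⁴/(8D³N_a) = (68.1×10³)(10.7⁴)/(8·145.0³·6) = 6.1001 N/mm
W = mg = 2.2 × 9.81 = 21.582 N
½kδ² − Wδ − Wh = 0 → δ = (W + √(W² + 2kWh))/k
δ = (21.582 + √(465.78 + 20248.1))/6.1001 = (21.582 + 143.92)/6.1001 = 27.132 mm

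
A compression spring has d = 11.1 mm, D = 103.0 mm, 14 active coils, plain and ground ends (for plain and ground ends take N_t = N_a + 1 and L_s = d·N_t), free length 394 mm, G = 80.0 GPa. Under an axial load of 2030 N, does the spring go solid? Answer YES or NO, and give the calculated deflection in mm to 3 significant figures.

NO, δ = 205 mm

k = Gd⁴/(8D³N_a) = (80.0×10³)(11.1⁴)/(8·103.0³·14) = 9.9232 N/mm
N_t = 15; L_s = 11.1·15 = 166.5 mm; δ_solid = L₀ − L_s = 394 − 166.5 = 227.5 mm
δ = F/k = 2030/9.9232 = 204.57 mm
δ < δ_solid → spring does not go solid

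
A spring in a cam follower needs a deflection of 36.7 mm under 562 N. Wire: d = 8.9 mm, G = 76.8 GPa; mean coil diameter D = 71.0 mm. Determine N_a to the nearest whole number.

11

Required rate k = F/δ = 562/36.7 = 15.313 N/mm
N_a = Gd⁴/(8D³k) = (76.8×10³ × 8.9⁴)/(8 × 71.0³ × 15.313)
    = 4.8186e+08 / 4.38465e+07 = 10.99 → 11 coils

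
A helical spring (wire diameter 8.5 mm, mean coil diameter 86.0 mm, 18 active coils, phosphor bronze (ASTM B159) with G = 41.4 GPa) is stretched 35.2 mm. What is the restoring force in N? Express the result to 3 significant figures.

83.1 N

k = Gd⁴/(8D³N_a) = (41.4×10³)(8.5⁴)/(8·86.0³·18) = 2.3595 N/mm
F = k·δ = 2.3595 × 35.2 = 83.054 N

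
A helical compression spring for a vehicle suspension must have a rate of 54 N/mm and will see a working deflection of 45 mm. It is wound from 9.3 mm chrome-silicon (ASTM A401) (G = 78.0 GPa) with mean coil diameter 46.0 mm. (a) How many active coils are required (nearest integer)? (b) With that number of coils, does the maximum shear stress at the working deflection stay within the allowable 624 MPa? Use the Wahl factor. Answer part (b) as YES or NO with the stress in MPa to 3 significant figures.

(a) 14 coils; (b) YES, τ_max = 461 MPa

N_a = Gd⁴/(8D³k) = (78.0×10³)(9.3⁴)/(8·46.0³·54) = 13.88 → N_a = 14
Actual rate k = Gd⁴/(8D³·14) = 53.522 N/mm
Working load F = kδ = 53.522·45 = 2408.5 N
C = 46.0/9.3 = 4.9462; K_W = (4C−1)/(4C−4)+0.615/C = 1.3144
τ_max = K_W·8FD/(πd³) = 1.3144·350.75 = 461.02 MPa
τ_max ≤ 624 MPa → acceptable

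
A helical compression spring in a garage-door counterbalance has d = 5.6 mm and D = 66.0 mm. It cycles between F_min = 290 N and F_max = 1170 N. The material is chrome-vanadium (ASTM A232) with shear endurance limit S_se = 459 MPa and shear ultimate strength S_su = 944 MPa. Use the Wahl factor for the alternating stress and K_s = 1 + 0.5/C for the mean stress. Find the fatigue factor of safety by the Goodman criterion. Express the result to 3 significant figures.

C = D/d = 66.0/5.6 = 11.7857; K_W = (4C−1)/(4C−4)+0.615/C = 1.1217; K_s = 1+0.5/C = 1.0424
F_a = (F_max−F_min)/2 = 440 N; F_m = (F_max+F_min)/2 = 730 N
τ_a = K_W·8F_aD/(πd³) = 1.1217 × 421.09 = 472.34 MPa
τ_m = K_s·8F_mD/(πd³) = 1.0424 × 698.62 = 728.26 MPa
Goodman: 1/n_f = τ_a/S_se + τ_m/S_su = 472.34/459 + 728.26/944 = 1.02907 + 0.77146 = 1.8005
n_f = 1/1.8005 = 0.5554

0.555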